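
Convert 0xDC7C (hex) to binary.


Each hex digit → 4 binary bits:
  D = 1101
  C = 1100
  7 = 0111
  C = 1100
Concatenate: 1101 1100 0111 1100
= 1101110001111100


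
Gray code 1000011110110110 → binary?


Gray code: 1000011110110110
MSB stays the same: 1
Each subsequent bit = prev_binary XOR current_gray:
  B[1] = 1 XOR 0 = 1
  B[2] = 1 XOR 0 = 1
  B[3] = 1 XOR 0 = 1
  B[4] = 1 XOR 0 = 1
  B[5] = 1 XOR 1 = 0
  B[6] = 0 XOR 1 = 1
  B[7] = 1 XOR 1 = 0
  B[8] = 0 XOR 1 = 1
  B[9] = 1 XOR 0 = 1
  B[10] = 1 XOR 1 = 0
  B[11] = 0 XOR 1 = 1
  B[12] = 1 XOR 0 = 1
  B[13] = 1 XOR 1 = 0
  B[14] = 0 XOR 1 = 1
  B[15] = 1 XOR 0 = 1
= 1111101011011011 (64219 decimal)


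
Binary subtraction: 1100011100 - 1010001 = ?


Align and subtract column by column (LSB to MSB, borrowing when needed):
  1100011100
- 0001010001
  ----------
  col 0: (0 - 0 borrow-in) - 1 → borrow from next column: (0+2) - 1 = 1, borrow out 1
  col 1: (0 - 1 borrow-in) - 0 → borrow from next column: (-1+2) - 0 = 1, borrow out 1
  col 2: (1 - 1 borrow-in) - 0 → 0 - 0 = 0, borrow out 0
  col 3: (1 - 0 borrow-in) - 0 → 1 - 0 = 1, borrow out 0
  col 4: (1 - 0 borrow-in) - 1 → 1 - 1 = 0, borrow out 0
  col 5: (0 - 0 borrow-in) - 0 → 0 - 0 = 0, borrow out 0
  col 6: (0 - 0 borrow-in) - 1 → borrow from next column: (0+2) - 1 = 1, borrow out 1
  col 7: (0 - 1 borrow-in) - 0 → borrow from next column: (-1+2) - 0 = 1, borrow out 1
  col 8: (1 - 1 borrow-in) - 0 → 0 - 0 = 0, borrow out 0
  col 9: (1 - 0 borrow-in) - 0 → 1 - 0 = 1, borrow out 0
Reading bits MSB→LSB: 1011001011
Strip leading zeros: 1011001011
= 1011001011


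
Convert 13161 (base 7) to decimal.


Positional values (base 7):
  1 × 7^0 = 1 × 1 = 1
  6 × 7^1 = 6 × 7 = 42
  1 × 7^2 = 1 × 49 = 49
  3 × 7^3 = 3 × 343 = 1029
  1 × 7^4 = 1 × 2401 = 2401
Sum = 1 + 42 + 49 + 1029 + 2401
= 3522


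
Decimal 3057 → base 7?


Divide by 7 repeatedly:
3057 ÷ 7 = 436 remainder 5
436 ÷ 7 = 62 remainder 2
62 ÷ 7 = 8 remainder 6
8 ÷ 7 = 1 remainder 1
1 ÷ 7 = 0 remainder 1
Reading remainders bottom-up:
= 11625


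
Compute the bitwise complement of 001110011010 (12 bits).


Original: 001110011010
Invert all bits:
  bit 0: 0 → 1
  bit 1: 0 → 1
  bit 2: 1 → 0
  bit 3: 1 → 0
  bit 4: 1 → 0
  bit 5: 0 → 1
  bit 6: 0 → 1
  bit 7: 1 → 0
  bit 8: 1 → 0
  bit 9: 0 → 1
  bit 10: 1 → 0
  bit 11: 0 → 1
= 110001100101


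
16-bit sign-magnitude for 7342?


Sign bit: 0 (positive)
Magnitude: 7342 = 001110010101110
= 0001110010101110


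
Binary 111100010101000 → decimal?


Positional values:
Bit 3: 1 × 2^3 = 8
Bit 5: 1 × 2^5 = 32
Bit 7: 1 × 2^7 = 128
Bit 11: 1 × 2^11 = 2048
Bit 12: 1 × 2^12 = 4096
Bit 13: 1 × 2^13 = 8192
Bit 14: 1 × 2^14 = 16384
Sum = 8 + 32 + 128 + 2048 + 4096 + 8192 + 16384
= 30888


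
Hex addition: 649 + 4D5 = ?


Align and add column by column (LSB to MSB, each column mod 16 with carry):
  0649
+ 04D5
  ----
  col 0: 9(9) + 5(5) + 0 (carry in) = 14 → E(14), carry out 0
  col 1: 4(4) + D(13) + 0 (carry in) = 17 → 1(1), carry out 1
  col 2: 6(6) + 4(4) + 1 (carry in) = 11 → B(11), carry out 0
  col 3: 0(0) + 0(0) + 0 (carry in) = 0 → 0(0), carry out 0
Reading digits MSB→LSB: 0B1E
Strip leading zeros: B1E
= 0xB1E


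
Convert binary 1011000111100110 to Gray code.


Binary: 1011000111100110
Gray code: G = B XOR (B >> 1)
B >> 1 = 0101100011110011
1011000111100110 XOR 0101100011110011:
  1 XOR 0 = 1
  0 XOR 1 = 1
  1 XOR 0 = 1
  1 XOR 1 = 0
  0 XOR 1 = 1
  0 XOR 0 = 0
  0 XOR 0 = 0
  1 XOR 0 = 1
  1 XOR 1 = 0
  1 XOR 1 = 0
  1 XOR 1 = 0
  0 XOR 1 = 1
  0 XOR 0 = 0
  1 XOR 0 = 1
  1 XOR 1 = 0
  0 XOR 1 = 1
= 1110100100010101


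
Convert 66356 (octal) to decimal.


Positional values:
Position 0: 6 × 8^0 = 6
Position 1: 5 × 8^1 = 40
Position 2: 3 × 8^2 = 192
Position 3: 6 × 8^3 = 3072
Position 4: 6 × 8^4 = 24576
Sum = 6 + 40 + 192 + 3072 + 24576
= 27886


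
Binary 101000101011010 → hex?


Group into 4-bit nibbles: 0101000101011010
  0101 = 5
  0001 = 1
  0101 = 5
  1010 = A
= 0x515A


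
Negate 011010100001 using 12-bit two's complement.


Original: 011010100001
Step 1 - Invert all bits: 100101011110
Step 2 - Add 1: 100101011110 + 1
= 100101011111 (represents -1697)


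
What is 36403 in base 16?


Divide by 16 repeatedly:
36403 ÷ 16 = 2275 remainder 3 (3)
2275 ÷ 16 = 142 remainder 3 (3)
142 ÷ 16 = 8 remainder 14 (E)
8 ÷ 16 = 0 remainder 8 (8)
Reading remainders bottom-up:
= 0x8E33


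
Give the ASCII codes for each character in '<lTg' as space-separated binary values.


String: '<lTg'  (4 characters)
Per-character ASCII lookup:
  '<': special character: '<' = 60 → 111100
  'l': lowercase starts at 97: 'l' = 97 + 11 = 108 → 1101100
  'T': uppercase starts at 65: 'T' = 65 + 19 = 84 → 1010100
  'g': lowercase starts at 97: 'g' = 97 + 6 = 103 → 1100111
= 111100 1101100 1010100 1100111


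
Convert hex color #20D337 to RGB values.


Hex: #20D337
R = 20₁₆ = 32
G = D3₁₆ = 211
B = 37₁₆ = 55
= RGB(32, 211, 55)


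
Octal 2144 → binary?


Each octal digit → 3 binary bits:
  2 = 010
  1 = 001
  4 = 100
  4 = 100
Concatenate: 010 001 100 100
= 010001100100


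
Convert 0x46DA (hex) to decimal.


Positional values:
Position 0: A × 16^0 = 10 × 1 = 10
Position 1: D × 16^1 = 13 × 16 = 208
Position 2: 6 × 16^2 = 6 × 256 = 1536
Position 3: 4 × 16^3 = 4 × 4096 = 16384
Sum = 10 + 208 + 1536 + 16384
= 18138


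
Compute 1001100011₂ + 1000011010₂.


Align and add column by column (LSB to MSB, carry propagating):
  01001100011
+ 01000011010
  -----------
  col 0: 1 + 0 + 0 (carry in) = 1 → bit 1, carry out 0
  col 1: 1 + 1 + 0 (carry in) = 2 → bit 0, carry out 1
  col 2: 0 + 0 + 1 (carry in) = 1 → bit 1, carry out 0
  col 3: 0 + 1 + 0 (carry in) = 1 → bit 1, carry out 0
  col 4: 0 + 1 + 0 (carry in) = 1 → bit 1, carry out 0
  col 5: 1 + 0 + 0 (carry in) = 1 → bit 1, carry out 0
  col 6: 1 + 0 + 0 (carry in) = 1 → bit 1, carry out 0
  col 7: 0 + 0 + 0 (carry in) = 0 → bit 0, carry out 0
  col 8: 0 + 0 + 0 (carry in) = 0 → bit 0, carry out 0
  col 9: 1 + 1 + 0 (carry in) = 2 → bit 0, carry out 1
  col 10: 0 + 0 + 1 (carry in) = 1 → bit 1, carry out 0
Reading bits MSB→LSB: 10001111101
Strip leading zeros: 10001111101
= 10001111101


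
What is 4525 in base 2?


Divide by 2 repeatedly:
4525 ÷ 2 = 2262 remainder 1
2262 ÷ 2 = 1131 remainder 0
1131 ÷ 2 = 565 remainder 1
565 ÷ 2 = 282 remainder 1
282 ÷ 2 = 141 remainder 0
141 ÷ 2 = 70 remainder 1
70 ÷ 2 = 35 remainder 0
35 ÷ 2 = 17 remainder 1
17 ÷ 2 = 8 remainder 1
8 ÷ 2 = 4 remainder 0
4 ÷ 2 = 2 remainder 0
2 ÷ 2 = 1 remainder 0
1 ÷ 2 = 0 remainder 1
Reading remainders bottom-up:
= 1000110101101


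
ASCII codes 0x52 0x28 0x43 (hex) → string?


Codes (hex): 0x52 0x28 0x43
Per-code ASCII lookup:
  0x52 = 82  (range 65-90: uppercase, 82 - 65 = 17) → 'R'
  0x28 = 40  (special character) → '('
  0x43 = 67  (range 65-90: uppercase, 67 - 65 = 2) → 'C'
= 'R(C'


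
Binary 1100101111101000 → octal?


Group into 3-bit groups: 001100101111101000
  001 = 1
  100 = 4
  101 = 5
  111 = 7
  101 = 5
  000 = 0
= 0o145750


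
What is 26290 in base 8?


Divide by 8 repeatedly:
26290 ÷ 8 = 3286 remainder 2
3286 ÷ 8 = 410 remainder 6
410 ÷ 8 = 51 remainder 2
51 ÷ 8 = 6 remainder 3
6 ÷ 8 = 0 remainder 6
Reading remainders bottom-up:
= 0o63262


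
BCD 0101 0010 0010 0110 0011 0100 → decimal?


Each 4-bit group → digit:
  0101 → 5
  0010 → 2
  0010 → 2
  0110 → 6
  0011 → 3
  0100 → 4
= 522634


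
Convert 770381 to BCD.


Each digit → 4-bit binary:
  7 → 0111
  7 → 0111
  0 → 0000
  3 → 0011
  8 → 1000
  1 → 0001
= 0111 0111 0000 0011 1000 0001


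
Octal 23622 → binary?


Each octal digit → 3 binary bits:
  2 = 010
  3 = 011
  6 = 110
  2 = 010
  2 = 010
Concatenate: 010 011 110 010 010
= 010011110010010


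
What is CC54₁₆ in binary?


Each hex digit → 4 binary bits:
  C = 1100
  C = 1100
  5 = 0101
  4 = 0100
Concatenate: 1100 1100 0101 0100
= 1100110001010100


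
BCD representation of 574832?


Each digit → 4-bit binary:
  5 → 0101
  7 → 0111
  4 → 0100
  8 → 1000
  3 → 0011
  2 → 0010
= 0101 0111 0100 1000 0011 0010


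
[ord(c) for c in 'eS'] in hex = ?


String: 'eS'  (2 characters)
Per-character ASCII lookup:
  'e': lowercase starts at 97: 'e' = 97 + 4 = 101 → 0x65
  'S': uppercase starts at 65: 'S' = 65 + 18 = 83 → 0x53
= 0x65 0x53


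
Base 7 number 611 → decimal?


Positional values (base 7):
  1 × 7^0 = 1 × 1 = 1
  1 × 7^1 = 1 × 7 = 7
  6 × 7^2 = 6 × 49 = 294
Sum = 1 + 7 + 294
= 302


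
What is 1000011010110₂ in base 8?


Group into 3-bit groups: 001000011010110
  001 = 1
  000 = 0
  011 = 3
  010 = 2
  110 = 6
= 0o10326


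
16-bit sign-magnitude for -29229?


Sign bit: 1 (negative)
Magnitude: 29229 = 111001000101101
= 1111001000101101


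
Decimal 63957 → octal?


Divide by 8 repeatedly:
63957 ÷ 8 = 7994 remainder 5
7994 ÷ 8 = 999 remainder 2
999 ÷ 8 = 124 remainder 7
124 ÷ 8 = 15 remainder 4
15 ÷ 8 = 1 remainder 7
1 ÷ 8 = 0 remainder 1
Reading remainders bottom-up:
= 0o174725


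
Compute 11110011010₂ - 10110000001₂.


Align and subtract column by column (LSB to MSB, borrowing when needed):
  11110011010
- 10110000001
  -----------
  col 0: (0 - 0 borrow-in) - 1 → borrow from next column: (0+2) - 1 = 1, borrow out 1
  col 1: (1 - 1 borrow-in) - 0 → 0 - 0 = 0, borrow out 0
  col 2: (0 - 0 borrow-in) - 0 → 0 - 0 = 0, borrow out 0
  col 3: (1 - 0 borrow-in) - 0 → 1 - 0 = 1, borrow out 0
  col 4: (1 - 0 borrow-in) - 0 → 1 - 0 = 1, borrow out 0
  col 5: (0 - 0 borrow-in) - 0 → 0 - 0 = 0, borrow out 0
  col 6: (0 - 0 borrow-in) - 0 → 0 - 0 = 0, borrow out 0
  col 7: (1 - 0 borrow-in) - 1 → 1 - 1 = 0, borrow out 0
  col 8: (1 - 0 borrow-in) - 1 → 1 - 1 = 0, borrow out 0
  col 9: (1 - 0 borrow-in) - 0 → 1 - 0 = 1, borrow out 0
  col 10: (1 - 0 borrow-in) - 1 → 1 - 1 = 0, borrow out 0
Reading bits MSB→LSB: 01000011001
Strip leading zeros: 1000011001
= 1000011001


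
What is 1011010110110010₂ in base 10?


Positional values:
Bit 1: 1 × 2^1 = 2
Bit 4: 1 × 2^4 = 16
Bit 5: 1 × 2^5 = 32
Bit 7: 1 × 2^7 = 128
Bit 8: 1 × 2^8 = 256
Bit 10: 1 × 2^10 = 1024
Bit 12: 1 × 2^12 = 4096
Bit 13: 1 × 2^13 = 8192
Bit 15: 1 × 2^15 = 32768
Sum = 2 + 16 + 32 + 128 + 256 + 1024 + 4096 + 8192 + 32768
= 46514


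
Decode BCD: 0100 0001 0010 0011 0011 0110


Each 4-bit group → digit:
  0100 → 4
  0001 → 1
  0010 → 2
  0011 → 3
  0011 → 3
  0110 → 6
= 412336


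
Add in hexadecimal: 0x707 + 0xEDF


Align and add column by column (LSB to MSB, each column mod 16 with carry):
  0707
+ 0EDF
  ----
  col 0: 7(7) + F(15) + 0 (carry in) = 22 → 6(6), carry out 1
  col 1: 0(0) + D(13) + 1 (carry in) = 14 → E(14), carry out 0
  col 2: 7(7) + E(14) + 0 (carry in) = 21 → 5(5), carry out 1
  col 3: 0(0) + 0(0) + 1 (carry in) = 1 → 1(1), carry out 0
Reading digits MSB→LSB: 15E6
Strip leading zeros: 15E6
= 0x15E6


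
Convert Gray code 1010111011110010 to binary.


Gray code: 1010111011110010
MSB stays the same: 1
Each subsequent bit = prev_binary XOR current_gray:
  B[1] = 1 XOR 0 = 1
  B[2] = 1 XOR 1 = 0
  B[3] = 0 XOR 0 = 0
  B[4] = 0 XOR 1 = 1
  B[5] = 1 XOR 1 = 0
  B[6] = 0 XOR 1 = 1
  B[7] = 1 XOR 0 = 1
  B[8] = 1 XOR 1 = 0
  B[9] = 0 XOR 1 = 1
  B[10] = 1 XOR 1 = 0
  B[11] = 0 XOR 1 = 1
  B[12] = 1 XOR 0 = 1
  B[13] = 1 XOR 0 = 1
  B[14] = 1 XOR 1 = 0
  B[15] = 0 XOR 0 = 0
= 1100101101011100 (52060 decimal)


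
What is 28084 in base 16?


Divide by 16 repeatedly:
28084 ÷ 16 = 1755 remainder 4 (4)
1755 ÷ 16 = 109 remainder 11 (B)
109 ÷ 16 = 6 remainder 13 (D)
6 ÷ 16 = 0 remainder 6 (6)
Reading remainders bottom-up:
= 0x6DB4


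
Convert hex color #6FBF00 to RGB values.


Hex: #6FBF00
R = 6F₁₆ = 111
G = BF₁₆ = 191
B = 00₁₆ = 0
= RGB(111, 191, 0)


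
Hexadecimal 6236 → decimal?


Positional values:
Position 0: 6 × 16^0 = 6 × 1 = 6
Position 1: 3 × 16^1 = 3 × 16 = 48
Position 2: 2 × 16^2 = 2 × 256 = 512
Position 3: 6 × 16^3 = 6 × 4096 = 24576
Sum = 6 + 48 + 512 + 24576
= 25142


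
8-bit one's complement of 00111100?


Original: 00111100
Invert all bits:
  bit 0: 0 → 1
  bit 1: 0 → 1
  bit 2: 1 → 0
  bit 3: 1 → 0
  bit 4: 1 → 0
  bit 5: 1 → 0
  bit 6: 0 → 1
  bit 7: 0 → 1
= 11000011


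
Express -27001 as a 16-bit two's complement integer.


Original: 0110100101111001
Step 1 - Invert all bits: 1001011010000110
Step 2 - Add 1: 1001011010000110 + 1
= 1001011010000111 (represents -27001)


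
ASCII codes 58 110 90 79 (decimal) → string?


Codes (decimal): 58 110 90 79
Per-code ASCII lookup:
  58  (special character) → ':'
  110  (range 97-122: lowercase, 110 - 97 = 13) → 'n'
  90  (range 65-90: uppercase, 90 - 65 = 25) → 'Z'
  79  (range 65-90: uppercase, 79 - 65 = 14) → 'O'
= ':nZO'


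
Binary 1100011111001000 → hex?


Group into 4-bit nibbles: 1100011111001000
  1100 = C
  0111 = 7
  1100 = C
  1000 = 8
= 0xC7C8


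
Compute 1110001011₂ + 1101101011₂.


Align and add column by column (LSB to MSB, carry propagating):
  01110001011
+ 01101101011
  -----------
  col 0: 1 + 1 + 0 (carry in) = 2 → bit 0, carry out 1
  col 1: 1 + 1 + 1 (carry in) = 3 → bit 1, carry out 1
  col 2: 0 + 0 + 1 (carry in) = 1 → bit 1, carry out 0
  col 3: 1 + 1 + 0 (carry in) = 2 → bit 0, carry out 1
  col 4: 0 + 0 + 1 (carry in) = 1 → bit 1, carry out 0
  col 5: 0 + 1 + 0 (carry in) = 1 → bit 1, carry out 0
  col 6: 0 + 1 + 0 (carry in) = 1 → bit 1, carry out 0
  col 7: 1 + 0 + 0 (carry in) = 1 → bit 1, carry out 0
  col 8: 1 + 1 + 0 (carry in) = 2 → bit 0, carry out 1
  col 9: 1 + 1 + 1 (carry in) = 3 → bit 1, carry out 1
  col 10: 0 + 0 + 1 (carry in) = 1 → bit 1, carry out 0
Reading bits MSB→LSB: 11011110110
Strip leading zeros: 11011110110
= 11011110110


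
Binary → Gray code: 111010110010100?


Binary: 111010110010100
Gray code: G = B XOR (B >> 1)
B >> 1 = 011101011001010
111010110010100 XOR 011101011001010:
  1 XOR 0 = 1
  1 XOR 1 = 0
  1 XOR 1 = 0
  0 XOR 1 = 1
  1 XOR 0 = 1
  0 XOR 1 = 1
  1 XOR 0 = 1
  1 XOR 1 = 0
  0 XOR 1 = 1
  0 XOR 0 = 0
  1 XOR 0 = 1
  0 XOR 1 = 1
  1 XOR 0 = 1
  0 XOR 1 = 1
  0 XOR 0 = 0
= 100111101011110


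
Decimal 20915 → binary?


Divide by 2 repeatedly:
20915 ÷ 2 = 10457 remainder 1
10457 ÷ 2 = 5228 remainder 1
5228 ÷ 2 = 2614 remainder 0
2614 ÷ 2 = 1307 remainder 0
1307 ÷ 2 = 653 remainder 1
653 ÷ 2 = 326 remainder 1
326 ÷ 2 = 163 remainder 0
163 ÷ 2 = 81 remainder 1
81 ÷ 2 = 40 remainder 1
40 ÷ 2 = 20 remainder 0
20 ÷ 2 = 10 remainder 0
10 ÷ 2 = 5 remainder 0
5 ÷ 2 = 2 remainder 1
2 ÷ 2 = 1 remainder 0
1 ÷ 2 = 0 remainder 1
Reading remainders bottom-up:
= 101000110110011


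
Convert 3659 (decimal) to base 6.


Divide by 6 repeatedly:
3659 ÷ 6 = 609 remainder 5
609 ÷ 6 = 101 remainder 3
101 ÷ 6 = 16 remainder 5
16 ÷ 6 = 2 remainder 4
2 ÷ 6 = 0 remainder 2
Reading remainders bottom-up:
= 24535


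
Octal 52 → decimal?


Positional values:
Position 0: 2 × 8^0 = 2
Position 1: 5 × 8^1 = 40
Sum = 2 + 40
= 42


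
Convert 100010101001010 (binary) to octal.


Group into 3-bit groups: 100010101001010
  100 = 4
  010 = 2
  101 = 5
  001 = 1
  010 = 2
= 0o42512


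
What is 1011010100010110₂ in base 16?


Group into 4-bit nibbles: 1011010100010110
  1011 = B
  0101 = 5
  0001 = 1
  0110 = 6
= 0xB516


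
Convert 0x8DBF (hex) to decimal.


Positional values:
Position 0: F × 16^0 = 15 × 1 = 15
Position 1: B × 16^1 = 11 × 16 = 176
Position 2: D × 16^2 = 13 × 256 = 3328
Position 3: 8 × 16^3 = 8 × 4096 = 32768
Sum = 15 + 176 + 3328 + 32768
= 36287


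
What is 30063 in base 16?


Divide by 16 repeatedly:
30063 ÷ 16 = 1878 remainder 15 (F)
1878 ÷ 16 = 117 remainder 6 (6)
117 ÷ 16 = 7 remainder 5 (5)
7 ÷ 16 = 0 remainder 7 (7)
Reading remainders bottom-up:
= 0x756F


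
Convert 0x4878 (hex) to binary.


Each hex digit → 4 binary bits:
  4 = 0100
  8 = 1000
  7 = 0111
  8 = 1000
Concatenate: 0100 1000 0111 1000
= 0100100001111000


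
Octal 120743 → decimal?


Positional values:
Position 0: 3 × 8^0 = 3
Position 1: 4 × 8^1 = 32
Position 2: 7 × 8^2 = 448
Position 3: 0 × 8^3 = 0
Position 4: 2 × 8^4 = 8192
Position 5: 1 × 8^5 = 32768
Sum = 3 + 32 + 448 + 0 + 8192 + 32768
= 41443


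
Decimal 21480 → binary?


Divide by 2 repeatedly:
21480 ÷ 2 = 10740 remainder 0
10740 ÷ 2 = 5370 remainder 0
5370 ÷ 2 = 2685 remainder 0
2685 ÷ 2 = 1342 remainder 1
1342 ÷ 2 = 671 remainder 0
671 ÷ 2 = 335 remainder 1
335 ÷ 2 = 167 remainder 1
167 ÷ 2 = 83 remainder 1
83 ÷ 2 = 41 remainder 1
41 ÷ 2 = 20 remainder 1
20 ÷ 2 = 10 remainder 0
10 ÷ 2 = 5 remainder 0
5 ÷ 2 = 2 remainder 1
2 ÷ 2 = 1 remainder 0
1 ÷ 2 = 0 remainder 1
Reading remainders bottom-up:
= 101001111101000


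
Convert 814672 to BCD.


Each digit → 4-bit binary:
  8 → 1000
  1 → 0001
  4 → 0100
  6 → 0110
  7 → 0111
  2 → 0010
= 1000 0001 0100 0110 0111 0010


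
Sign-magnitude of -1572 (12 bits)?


Sign bit: 1 (negative)
Magnitude: 1572 = 11000100100
= 111000100100


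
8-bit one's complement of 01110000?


Original: 01110000
Invert all bits:
  bit 0: 0 → 1
  bit 1: 1 → 0
  bit 2: 1 → 0
  bit 3: 1 → 0
  bit 4: 0 → 1
  bit 5: 0 → 1
  bit 6: 0 → 1
  bit 7: 0 → 1
= 10001111


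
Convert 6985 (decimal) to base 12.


Divide by 12 repeatedly:
6985 ÷ 12 = 582 remainder 1
582 ÷ 12 = 48 remainder 6
48 ÷ 12 = 4 remainder 0
4 ÷ 12 = 0 remainder 4
Reading remainders bottom-up:
= 4061


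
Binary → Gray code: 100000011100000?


Binary: 100000011100000
Gray code: G = B XOR (B >> 1)
B >> 1 = 010000001110000
100000011100000 XOR 010000001110000:
  1 XOR 0 = 1
  0 XOR 1 = 1
  0 XOR 0 = 0
  0 XOR 0 = 0
  0 XOR 0 = 0
  0 XOR 0 = 0
  0 XOR 0 = 0
  1 XOR 0 = 1
  1 XOR 1 = 0
  1 XOR 1 = 0
  0 XOR 1 = 1
  0 XOR 0 = 0
  0 XOR 0 = 0
  0 XOR 0 = 0
  0 XOR 0 = 0
= 110000010010000


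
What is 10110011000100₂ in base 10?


Positional values:
Bit 2: 1 × 2^2 = 4
Bit 6: 1 × 2^6 = 64
Bit 7: 1 × 2^7 = 128
Bit 10: 1 × 2^10 = 1024
Bit 11: 1 × 2^11 = 2048
Bit 13: 1 × 2^13 = 8192
Sum = 4 + 64 + 128 + 1024 + 2048 + 8192
= 11460


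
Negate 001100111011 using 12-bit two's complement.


Original: 001100111011
Step 1 - Invert all bits: 110011000100
Step 2 - Add 1: 110011000100 + 1
= 110011000101 (represents -827)


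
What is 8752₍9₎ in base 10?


Positional values (base 9):
  2 × 9^0 = 2 × 1 = 2
  5 × 9^1 = 5 × 9 = 45
  7 × 9^2 = 7 × 81 = 567
  8 × 9^3 = 8 × 729 = 5832
Sum = 2 + 45 + 567 + 5832
= 6446


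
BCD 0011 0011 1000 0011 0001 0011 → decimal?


Each 4-bit group → digit:
  0011 → 3
  0011 → 3
  1000 → 8
  0011 → 3
  0001 → 1
  0011 → 3
= 338313


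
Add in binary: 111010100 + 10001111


Align and add column by column (LSB to MSB, carry propagating):
  0111010100
+ 0010001111
  ----------
  col 0: 0 + 1 + 0 (carry in) = 1 → bit 1, carry out 0
  col 1: 0 + 1 + 0 (carry in) = 1 → bit 1, carry out 0
  col 2: 1 + 1 + 0 (carry in) = 2 → bit 0, carry out 1
  col 3: 0 + 1 + 1 (carry in) = 2 → bit 0, carry out 1
  col 4: 1 + 0 + 1 (carry in) = 2 → bit 0, carry out 1
  col 5: 0 + 0 + 1 (carry in) = 1 → bit 1, carry out 0
  col 6: 1 + 0 + 0 (carry in) = 1 → bit 1, carry out 0
  col 7: 1 + 1 + 0 (carry in) = 2 → bit 0, carry out 1
  col 8: 1 + 0 + 1 (carry in) = 2 → bit 0, carry out 1
  col 9: 0 + 0 + 1 (carry in) = 1 → bit 1, carry out 0
Reading bits MSB→LSB: 1001100011
Strip leading zeros: 1001100011
= 1001100011


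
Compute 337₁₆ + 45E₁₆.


Align and add column by column (LSB to MSB, each column mod 16 with carry):
  0337
+ 045E
  ----
  col 0: 7(7) + E(14) + 0 (carry in) = 21 → 5(5), carry out 1
  col 1: 3(3) + 5(5) + 1 (carry in) = 9 → 9(9), carry out 0
  col 2: 3(3) + 4(4) + 0 (carry in) = 7 → 7(7), carry out 0
  col 3: 0(0) + 0(0) + 0 (carry in) = 0 → 0(0), carry out 0
Reading digits MSB→LSB: 0795
Strip leading zeros: 795
= 0x795


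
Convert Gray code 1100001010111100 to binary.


Gray code: 1100001010111100
MSB stays the same: 1
Each subsequent bit = prev_binary XOR current_gray:
  B[1] = 1 XOR 1 = 0
  B[2] = 0 XOR 0 = 0
  B[3] = 0 XOR 0 = 0
  B[4] = 0 XOR 0 = 0
  B[5] = 0 XOR 0 = 0
  B[6] = 0 XOR 1 = 1
  B[7] = 1 XOR 0 = 1
  B[8] = 1 XOR 1 = 0
  B[9] = 0 XOR 0 = 0
  B[10] = 0 XOR 1 = 1
  B[11] = 1 XOR 1 = 0
  B[12] = 0 XOR 1 = 1
  B[13] = 1 XOR 1 = 0
  B[14] = 0 XOR 0 = 0
  B[15] = 0 XOR 0 = 0
= 1000001100101000 (33576 decimal)


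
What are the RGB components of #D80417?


Hex: #D80417
R = D8₁₆ = 216
G = 04₁₆ = 4
B = 17₁₆ = 23
= RGB(216, 4, 23)


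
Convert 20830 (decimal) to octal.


Divide by 8 repeatedly:
20830 ÷ 8 = 2603 remainder 6
2603 ÷ 8 = 325 remainder 3
325 ÷ 8 = 40 remainder 5
40 ÷ 8 = 5 remainder 0
5 ÷ 8 = 0 remainder 5
Reading remainders bottom-up:
= 0o50536


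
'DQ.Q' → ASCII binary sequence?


String: 'DQ.Q'  (4 characters)
Per-character ASCII lookup:
  'D': uppercase starts at 65: 'D' = 65 + 3 = 68 → 1000100
  'Q': uppercase starts at 65: 'Q' = 65 + 16 = 81 → 1010001
  '.': special character: '.' = 46 → 101110
  'Q': uppercase starts at 65: 'Q' = 65 + 16 = 81 → 1010001
= 1000100 1010001 101110 1010001


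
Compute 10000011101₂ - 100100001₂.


Align and subtract column by column (LSB to MSB, borrowing when needed):
  10000011101
- 00100100001
  -----------
  col 0: (1 - 0 borrow-in) - 1 → 1 - 1 = 0, borrow out 0
  col 1: (0 - 0 borrow-in) - 0 → 0 - 0 = 0, borrow out 0
  col 2: (1 - 0 borrow-in) - 0 → 1 - 0 = 1, borrow out 0
  col 3: (1 - 0 borrow-in) - 0 → 1 - 0 = 1, borrow out 0
  col 4: (1 - 0 borrow-in) - 0 → 1 - 0 = 1, borrow out 0
  col 5: (0 - 0 borrow-in) - 1 → borrow from next column: (0+2) - 1 = 1, borrow out 1
  col 6: (0 - 1 borrow-in) - 0 → borrow from next column: (-1+2) - 0 = 1, borrow out 1
  col 7: (0 - 1 borrow-in) - 0 → borrow from next column: (-1+2) - 0 = 1, borrow out 1
  col 8: (0 - 1 borrow-in) - 1 → borrow from next column: (-1+2) - 1 = 0, borrow out 1
  col 9: (0 - 1 borrow-in) - 0 → borrow from next column: (-1+2) - 0 = 1, borrow out 1
  col 10: (1 - 1 borrow-in) - 0 → 0 - 0 = 0, borrow out 0
Reading bits MSB→LSB: 01011111100
Strip leading zeros: 1011111100
= 1011111100


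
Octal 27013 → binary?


Each octal digit → 3 binary bits:
  2 = 010
  7 = 111
  0 = 000
  1 = 001
  3 = 011
Concatenate: 010 111 000 001 011
= 010111000001011


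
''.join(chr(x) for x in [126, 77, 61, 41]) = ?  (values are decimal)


Codes (decimal): 126 77 61 41
Per-code ASCII lookup:
  126  (special character) → '~'
  77  (range 65-90: uppercase, 77 - 65 = 12) → 'M'
  61  (special character) → '='
  41  (special character) → ')'
= '~M=)'


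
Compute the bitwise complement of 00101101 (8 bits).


Original: 00101101
Invert all bits:
  bit 0: 0 → 1
  bit 1: 0 → 1
  bit 2: 1 → 0
  bit 3: 0 → 1
  bit 4: 1 → 0
  bit 5: 1 → 0
  bit 6: 0 → 1
  bit 7: 1 → 0
= 11010010


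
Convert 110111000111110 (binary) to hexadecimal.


Group into 4-bit nibbles: 0110111000111110
  0110 = 6
  1110 = E
  0011 = 3
  1110 = E
= 0x6E3E


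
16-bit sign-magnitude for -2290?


Sign bit: 1 (negative)
Magnitude: 2290 = 000100011110010
= 1000100011110010


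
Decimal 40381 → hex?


Divide by 16 repeatedly:
40381 ÷ 16 = 2523 remainder 13 (D)
2523 ÷ 16 = 157 remainder 11 (B)
157 ÷ 16 = 9 remainder 13 (D)
9 ÷ 16 = 0 remainder 9 (9)
Reading remainders bottom-up:
= 0x9DBD


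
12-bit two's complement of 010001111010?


Original: 010001111010
Step 1 - Invert all bits: 101110000101
Step 2 - Add 1: 101110000101 + 1
= 101110000110 (represents -1146)


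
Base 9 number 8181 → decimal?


Positional values (base 9):
  1 × 9^0 = 1 × 1 = 1
  8 × 9^1 = 8 × 9 = 72
  1 × 9^2 = 1 × 81 = 81
  8 × 9^3 = 8 × 729 = 5832
Sum = 1 + 72 + 81 + 5832
= 5986


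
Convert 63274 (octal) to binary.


Each octal digit → 3 binary bits:
  6 = 110
  3 = 011
  2 = 010
  7 = 111
  4 = 100
Concatenate: 110 011 010 111 100
= 110011010111100


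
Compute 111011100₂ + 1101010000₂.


Align and add column by column (LSB to MSB, carry propagating):
  00111011100
+ 01101010000
  -----------
  col 0: 0 + 0 + 0 (carry in) = 0 → bit 0, carry out 0
  col 1: 0 + 0 + 0 (carry in) = 0 → bit 0, carry out 0
  col 2: 1 + 0 + 0 (carry in) = 1 → bit 1, carry out 0
  col 3: 1 + 0 + 0 (carry in) = 1 → bit 1, carry out 0
  col 4: 1 + 1 + 0 (carry in) = 2 → bit 0, carry out 1
  col 5: 0 + 0 + 1 (carry in) = 1 → bit 1, carry out 0
  col 6: 1 + 1 + 0 (carry in) = 2 → bit 0, carry out 1
  col 7: 1 + 0 + 1 (carry in) = 2 → bit 0, carry out 1
  col 8: 1 + 1 + 1 (carry in) = 3 → bit 1, carry out 1
  col 9: 0 + 1 + 1 (carry in) = 2 → bit 0, carry out 1
  col 10: 0 + 0 + 1 (carry in) = 1 → bit 1, carry out 0
Reading bits MSB→LSB: 10100101100
Strip leading zeros: 10100101100
= 10100101100


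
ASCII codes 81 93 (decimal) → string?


Codes (decimal): 81 93
Per-code ASCII lookup:
  81  (range 65-90: uppercase, 81 - 65 = 16) → 'Q'
  93  (special character) → ']'
= 'Q]'


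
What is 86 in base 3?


Divide by 3 repeatedly:
86 ÷ 3 = 28 remainder 2
28 ÷ 3 = 9 remainder 1
9 ÷ 3 = 3 remainder 0
3 ÷ 3 = 1 remainder 0
1 ÷ 3 = 0 remainder 1
Reading remainders bottom-up:
= 10012


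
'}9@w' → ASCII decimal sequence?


String: '}9@w'  (4 characters)
Per-character ASCII lookup:
  '}': special character: '}' = 125
  '9': digits start at 48: '9' = 48 + 9 = 57
  '@': special character: '@' = 64
  'w': lowercase starts at 97: 'w' = 97 + 22 = 119
= 125 57 64 119


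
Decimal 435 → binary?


Divide by 2 repeatedly:
435 ÷ 2 = 217 remainder 1
217 ÷ 2 = 108 remainder 1
108 ÷ 2 = 54 remainder 0
54 ÷ 2 = 27 remainder 0
27 ÷ 2 = 13 remainder 1
13 ÷ 2 = 6 remainder 1
6 ÷ 2 = 3 remainder 0
3 ÷ 2 = 1 remainder 1
1 ÷ 2 = 0 remainder 1
Reading remainders bottom-up:
= 110110011


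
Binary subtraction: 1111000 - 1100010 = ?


Align and subtract column by column (LSB to MSB, borrowing when needed):
  1111000
- 1100010
  -------
  col 0: (0 - 0 borrow-in) - 0 → 0 - 0 = 0, borrow out 0
  col 1: (0 - 0 borrow-in) - 1 → borrow from next column: (0+2) - 1 = 1, borrow out 1
  col 2: (0 - 1 borrow-in) - 0 → borrow from next column: (-1+2) - 0 = 1, borrow out 1
  col 3: (1 - 1 borrow-in) - 0 → 0 - 0 = 0, borrow out 0
  col 4: (1 - 0 borrow-in) - 0 → 1 - 0 = 1, borrow out 0
  col 5: (1 - 0 borrow-in) - 1 → 1 - 1 = 0, borrow out 0
  col 6: (1 - 0 borrow-in) - 1 → 1 - 1 = 0, borrow out 0
Reading bits MSB→LSB: 0010110
Strip leading zeros: 10110
= 10110


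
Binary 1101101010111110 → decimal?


Positional values:
Bit 1: 1 × 2^1 = 2
Bit 2: 1 × 2^2 = 4
Bit 3: 1 × 2^3 = 8
Bit 4: 1 × 2^4 = 16
Bit 5: 1 × 2^5 = 32
Bit 7: 1 × 2^7 = 128
Bit 9: 1 × 2^9 = 512
Bit 11: 1 × 2^11 = 2048
Bit 12: 1 × 2^12 = 4096
Bit 14: 1 × 2^14 = 16384
Bit 15: 1 × 2^15 = 32768
Sum = 2 + 4 + 8 + 16 + 32 + 128 + 512 + 2048 + 4096 + 16384 + 32768
= 55998


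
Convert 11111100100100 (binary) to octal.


Group into 3-bit groups: 011111100100100
  011 = 3
  111 = 7
  100 = 4
  100 = 4
  100 = 4
= 0o37444


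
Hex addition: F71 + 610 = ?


Align and add column by column (LSB to MSB, each column mod 16 with carry):
  0F71
+ 0610
  ----
  col 0: 1(1) + 0(0) + 0 (carry in) = 1 → 1(1), carry out 0
  col 1: 7(7) + 1(1) + 0 (carry in) = 8 → 8(8), carry out 0
  col 2: F(15) + 6(6) + 0 (carry in) = 21 → 5(5), carry out 1
  col 3: 0(0) + 0(0) + 1 (carry in) = 1 → 1(1), carry out 0
Reading digits MSB→LSB: 1581
Strip leading zeros: 1581
= 0x1581


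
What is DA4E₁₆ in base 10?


Positional values:
Position 0: E × 16^0 = 14 × 1 = 14
Position 1: 4 × 16^1 = 4 × 16 = 64
Position 2: A × 16^2 = 10 × 256 = 2560
Position 3: D × 16^3 = 13 × 4096 = 53248
Sum = 14 + 64 + 2560 + 53248
= 55886


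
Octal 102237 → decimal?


Positional values:
Position 0: 7 × 8^0 = 7
Position 1: 3 × 8^1 = 24
Position 2: 2 × 8^2 = 128
Position 3: 2 × 8^3 = 1024
Position 4: 0 × 8^4 = 0
Position 5: 1 × 8^5 = 32768
Sum = 7 + 24 + 128 + 1024 + 0 + 32768
= 33951


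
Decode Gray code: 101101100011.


Gray code: 101101100011
MSB stays the same: 1
Each subsequent bit = prev_binary XOR current_gray:
  B[1] = 1 XOR 0 = 1
  B[2] = 1 XOR 1 = 0
  B[3] = 0 XOR 1 = 1
  B[4] = 1 XOR 0 = 1
  B[5] = 1 XOR 1 = 0
  B[6] = 0 XOR 1 = 1
  B[7] = 1 XOR 0 = 1
  B[8] = 1 XOR 0 = 1
  B[9] = 1 XOR 0 = 1
  B[10] = 1 XOR 1 = 0
  B[11] = 0 XOR 1 = 1
= 110110111101 (3517 decimal)


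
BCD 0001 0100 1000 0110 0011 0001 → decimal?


Each 4-bit group → digit:
  0001 → 1
  0100 → 4
  1000 → 8
  0110 → 6
  0011 → 3
  0001 → 1
= 148631


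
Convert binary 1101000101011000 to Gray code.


Binary: 1101000101011000
Gray code: G = B XOR (B >> 1)
B >> 1 = 0110100010101100
1101000101011000 XOR 0110100010101100:
  1 XOR 0 = 1
  1 XOR 1 = 0
  0 XOR 1 = 1
  1 XOR 0 = 1
  0 XOR 1 = 1
  0 XOR 0 = 0
  0 XOR 0 = 0
  1 XOR 0 = 1
  0 XOR 1 = 1
  1 XOR 0 = 1
  0 XOR 1 = 1
  1 XOR 0 = 1
  1 XOR 1 = 0
  0 XOR 1 = 1
  0 XOR 0 = 0
  0 XOR 0 = 0
= 1011100111110100


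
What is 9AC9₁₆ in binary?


Each hex digit → 4 binary bits:
  9 = 1001
  A = 1010
  C = 1100
  9 = 1001
Concatenate: 1001 1010 1100 1001
= 1001101011001001


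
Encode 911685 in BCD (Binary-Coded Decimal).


Each digit → 4-bit binary:
  9 → 1001
  1 → 0001
  1 → 0001
  6 → 0110
  8 → 1000
  5 → 0101
= 1001 0001 0001 0110 1000 0101


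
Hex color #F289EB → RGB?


Hex: #F289EB
R = F2₁₆ = 242
G = 89₁₆ = 137
B = EB₁₆ = 235
= RGB(242, 137, 235)


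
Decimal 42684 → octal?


Divide by 8 repeatedly:
42684 ÷ 8 = 5335 remainder 4
5335 ÷ 8 = 666 remainder 7
666 ÷ 8 = 83 remainder 2
83 ÷ 8 = 10 remainder 3
10 ÷ 8 = 1 remainder 2
1 ÷ 8 = 0 remainder 1
Reading remainders bottom-up:
= 0o123274


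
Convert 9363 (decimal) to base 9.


Divide by 9 repeatedly:
9363 ÷ 9 = 1040 remainder 3
1040 ÷ 9 = 115 remainder 5
115 ÷ 9 = 12 remainder 7
12 ÷ 9 = 1 remainder 3
1 ÷ 9 = 0 remainder 1
Reading remainders bottom-up:
= 13753


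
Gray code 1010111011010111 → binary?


Gray code: 1010111011010111
MSB stays the same: 1
Each subsequent bit = prev_binary XOR current_gray:
  B[1] = 1 XOR 0 = 1
  B[2] = 1 XOR 1 = 0
  B[3] = 0 XOR 0 = 0
  B[4] = 0 XOR 1 = 1
  B[5] = 1 XOR 1 = 0
  B[6] = 0 XOR 1 = 1
  B[7] = 1 XOR 0 = 1
  B[8] = 1 XOR 1 = 0
  B[9] = 0 XOR 1 = 1
  B[10] = 1 XOR 0 = 1
  B[11] = 1 XOR 1 = 0
  B[12] = 0 XOR 0 = 0
  B[13] = 0 XOR 1 = 1
  B[14] = 1 XOR 1 = 0
  B[15] = 0 XOR 1 = 1
= 1100101101100101 (52069 decimal)


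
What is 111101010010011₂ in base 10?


Positional values:
Bit 0: 1 × 2^0 = 1
Bit 1: 1 × 2^1 = 2
Bit 4: 1 × 2^4 = 16
Bit 7: 1 × 2^7 = 128
Bit 9: 1 × 2^9 = 512
Bit 11: 1 × 2^11 = 2048
Bit 12: 1 × 2^12 = 4096
Bit 13: 1 × 2^13 = 8192
Bit 14: 1 × 2^14 = 16384
Sum = 1 + 2 + 16 + 128 + 512 + 2048 + 4096 + 8192 + 16384
= 31379


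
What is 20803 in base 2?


Divide by 2 repeatedly:
20803 ÷ 2 = 10401 remainder 1
10401 ÷ 2 = 5200 remainder 1
5200 ÷ 2 = 2600 remainder 0
2600 ÷ 2 = 1300 remainder 0
1300 ÷ 2 = 650 remainder 0
650 ÷ 2 = 325 remainder 0
325 ÷ 2 = 162 remainder 1
162 ÷ 2 = 81 remainder 0
81 ÷ 2 = 40 remainder 1
40 ÷ 2 = 20 remainder 0
20 ÷ 2 = 10 remainder 0
10 ÷ 2 = 5 remainder 0
5 ÷ 2 = 2 remainder 1
2 ÷ 2 = 1 remainder 0
1 ÷ 2 = 0 remainder 1
Reading remainders bottom-up:
= 101000101000011


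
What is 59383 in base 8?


Divide by 8 repeatedly:
59383 ÷ 8 = 7422 remainder 7
7422 ÷ 8 = 927 remainder 6
927 ÷ 8 = 115 remainder 7
115 ÷ 8 = 14 remainder 3
14 ÷ 8 = 1 remainder 6
1 ÷ 8 = 0 remainder 1
Reading remainders bottom-up:
= 0o163767


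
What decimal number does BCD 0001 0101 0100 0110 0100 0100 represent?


Each 4-bit group → digit:
  0001 → 1
  0101 → 5
  0100 → 4
  0110 → 6
  0100 → 4
  0100 → 4
= 154644


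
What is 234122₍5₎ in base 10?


Positional values (base 5):
  2 × 5^0 = 2 × 1 = 2
  2 × 5^1 = 2 × 5 = 10
  1 × 5^2 = 1 × 25 = 25
  4 × 5^3 = 4 × 125 = 500
  3 × 5^4 = 3 × 625 = 1875
  2 × 5^5 = 2 × 3125 = 6250
Sum = 2 + 10 + 25 + 500 + 1875 + 6250
= 8662


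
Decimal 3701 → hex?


Divide by 16 repeatedly:
3701 ÷ 16 = 231 remainder 5 (5)
231 ÷ 16 = 14 remainder 7 (7)
14 ÷ 16 = 0 remainder 14 (E)
Reading remainders bottom-up:
= 0xE75


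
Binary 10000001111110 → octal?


Group into 3-bit groups: 010000001111110
  010 = 2
  000 = 0
  001 = 1
  111 = 7
  110 = 6
= 0o20176


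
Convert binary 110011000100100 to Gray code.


Binary: 110011000100100
Gray code: G = B XOR (B >> 1)
B >> 1 = 011001100010010
110011000100100 XOR 011001100010010:
  1 XOR 0 = 1
  1 XOR 1 = 0
  0 XOR 1 = 1
  0 XOR 0 = 0
  1 XOR 0 = 1
  1 XOR 1 = 0
  0 XOR 1 = 1
  0 XOR 0 = 0
  0 XOR 0 = 0
  1 XOR 0 = 1
  0 XOR 1 = 1
  0 XOR 0 = 0
  1 XOR 0 = 1
  0 XOR 1 = 1
  0 XOR 0 = 0
= 101010100110110


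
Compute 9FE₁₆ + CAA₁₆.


Align and add column by column (LSB to MSB, each column mod 16 with carry):
  09FE
+ 0CAA
  ----
  col 0: E(14) + A(10) + 0 (carry in) = 24 → 8(8), carry out 1
  col 1: F(15) + A(10) + 1 (carry in) = 26 → A(10), carry out 1
  col 2: 9(9) + C(12) + 1 (carry in) = 22 → 6(6), carry out 1
  col 3: 0(0) + 0(0) + 1 (carry in) = 1 → 1(1), carry out 0
Reading digits MSB→LSB: 16A8
Strip leading zeros: 16A8
= 0x16A8


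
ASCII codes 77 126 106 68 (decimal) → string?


Codes (decimal): 77 126 106 68
Per-code ASCII lookup:
  77  (range 65-90: uppercase, 77 - 65 = 12) → 'M'
  126  (special character) → '~'
  106  (range 97-122: lowercase, 106 - 97 = 9) → 'j'
  68  (range 65-90: uppercase, 68 - 65 = 3) → 'D'
= 'M~jD'


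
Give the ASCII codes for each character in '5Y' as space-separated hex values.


String: '5Y'  (2 characters)
Per-character ASCII lookup:
  '5': digits start at 48: '5' = 48 + 5 = 53 → 0x35
  'Y': uppercase starts at 65: 'Y' = 65 + 24 = 89 → 0x59
= 0x35 0x59


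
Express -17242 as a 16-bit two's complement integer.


Original: 0100001101011010
Step 1 - Invert all bits: 1011110010100101
Step 2 - Add 1: 1011110010100101 + 1
= 1011110010100110 (represents -17242)


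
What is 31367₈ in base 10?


Positional values:
Position 0: 7 × 8^0 = 7
Position 1: 6 × 8^1 = 48
Position 2: 3 × 8^2 = 192
Position 3: 1 × 8^3 = 512
Position 4: 3 × 8^4 = 12288
Sum = 7 + 48 + 192 + 512 + 12288
= 13047


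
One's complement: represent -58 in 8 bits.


Original: 00111010
Invert all bits:
  bit 0: 0 → 1
  bit 1: 0 → 1
  bit 2: 1 → 0
  bit 3: 1 → 0
  bit 4: 1 → 0
  bit 5: 0 → 1
  bit 6: 1 → 0
  bit 7: 0 → 1
= 11000101


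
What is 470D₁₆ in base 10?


Positional values:
Position 0: D × 16^0 = 13 × 1 = 13
Position 1: 0 × 16^1 = 0 × 16 = 0
Position 2: 7 × 16^2 = 7 × 256 = 1792
Position 3: 4 × 16^3 = 4 × 4096 = 16384
Sum = 13 + 0 + 1792 + 16384
= 18189


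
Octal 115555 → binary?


Each octal digit → 3 binary bits:
  1 = 001
  1 = 001
  5 = 101
  5 = 101
  5 = 101
  5 = 101
Concatenate: 001 001 101 101 101 101
= 001001101101101101


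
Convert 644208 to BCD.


Each digit → 4-bit binary:
  6 → 0110
  4 → 0100
  4 → 0100
  2 → 0010
  0 → 0000
  8 → 1000
= 0110 0100 0100 0010 0000 1000


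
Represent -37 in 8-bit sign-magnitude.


Sign bit: 1 (negative)
Magnitude: 37 = 0100101
= 10100101


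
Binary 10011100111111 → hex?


Group into 4-bit nibbles: 0010011100111111
  0010 = 2
  0111 = 7
  0011 = 3
  1111 = F
= 0x273F


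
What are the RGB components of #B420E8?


Hex: #B420E8
R = B4₁₆ = 180
G = 20₁₆ = 32
B = E8₁₆ = 232
= RGB(180, 32, 232)


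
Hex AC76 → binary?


Each hex digit → 4 binary bits:
  A = 1010
  C = 1100
  7 = 0111
  6 = 0110
Concatenate: 1010 1100 0111 0110
= 1010110001110110


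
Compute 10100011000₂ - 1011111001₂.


Align and subtract column by column (LSB to MSB, borrowing when needed):
  10100011000
- 01011111001
  -----------
  col 0: (0 - 0 borrow-in) - 1 → borrow from next column: (0+2) - 1 = 1, borrow out 1
  col 1: (0 - 1 borrow-in) - 0 → borrow from next column: (-1+2) - 0 = 1, borrow out 1
  col 2: (0 - 1 borrow-in) - 0 → borrow from next column: (-1+2) - 0 = 1, borrow out 1
  col 3: (1 - 1 borrow-in) - 1 → borrow from next column: (0+2) - 1 = 1, borrow out 1
  col 4: (1 - 1 borrow-in) - 1 → borrow from next column: (0+2) - 1 = 1, borrow out 1
  col 5: (0 - 1 borrow-in) - 1 → borrow from next column: (-1+2) - 1 = 0, borrow out 1
  col 6: (0 - 1 borrow-in) - 1 → borrow from next column: (-1+2) - 1 = 0, borrow out 1
  col 7: (0 - 1 borrow-in) - 1 → borrow from next column: (-1+2) - 1 = 0, borrow out 1
  col 8: (1 - 1 borrow-in) - 0 → 0 - 0 = 0, borrow out 0
  col 9: (0 - 0 borrow-in) - 1 → borrow from next column: (0+2) - 1 = 1, borrow out 1
  col 10: (1 - 1 borrow-in) - 0 → 0 - 0 = 0, borrow out 0
Reading bits MSB→LSB: 01000011111
Strip leading zeros: 1000011111
= 1000011111


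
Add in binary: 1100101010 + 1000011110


Align and add column by column (LSB to MSB, carry propagating):
  01100101010
+ 01000011110
  -----------
  col 0: 0 + 0 + 0 (carry in) = 0 → bit 0, carry out 0
  col 1: 1 + 1 + 0 (carry in) = 2 → bit 0, carry out 1
  col 2: 0 + 1 + 1 (carry in) = 2 → bit 0, carry out 1
  col 3: 1 + 1 + 1 (carry in) = 3 → bit 1, carry out 1
  col 4: 0 + 1 + 1 (carry in) = 2 → bit 0, carry out 1
  col 5: 1 + 0 + 1 (carry in) = 2 → bit 0, carry out 1
  col 6: 0 + 0 + 1 (carry in) = 1 → bit 1, carry out 0
  col 7: 0 + 0 + 0 (carry in) = 0 → bit 0, carry out 0
  col 8: 1 + 0 + 0 (carry in) = 1 → bit 1, carry out 0
  col 9: 1 + 1 + 0 (carry in) = 2 → bit 0, carry out 1
  col 10: 0 + 0 + 1 (carry in) = 1 → bit 1, carry out 0
Reading bits MSB→LSB: 10101001000
Strip leading zeros: 10101001000
= 10101001000


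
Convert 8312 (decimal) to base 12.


Divide by 12 repeatedly:
8312 ÷ 12 = 692 remainder 8
692 ÷ 12 = 57 remainder 8
57 ÷ 12 = 4 remainder 9
4 ÷ 12 = 0 remainder 4
Reading remainders bottom-up:
= 4988


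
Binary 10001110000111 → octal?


Group into 3-bit groups: 010001110000111
  010 = 2
  001 = 1
  110 = 6
  000 = 0
  111 = 7
= 0o21607


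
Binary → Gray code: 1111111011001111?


Binary: 1111111011001111
Gray code: G = B XOR (B >> 1)
B >> 1 = 0111111101100111
1111111011001111 XOR 0111111101100111:
  1 XOR 0 = 1
  1 XOR 1 = 0
  1 XOR 1 = 0
  1 XOR 1 = 0
  1 XOR 1 = 0
  1 XOR 1 = 0
  1 XOR 1 = 0
  0 XOR 1 = 1
  1 XOR 0 = 1
  1 XOR 1 = 0
  0 XOR 1 = 1
  0 XOR 0 = 0
  1 XOR 0 = 1
  1 XOR 1 = 0
  1 XOR 1 = 0
  1 XOR 1 = 0
= 1000000110101000


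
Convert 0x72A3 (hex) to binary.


Each hex digit → 4 binary bits:
  7 = 0111
  2 = 0010
  A = 1010
  3 = 0011
Concatenate: 0111 0010 1010 0011
= 0111001010100011


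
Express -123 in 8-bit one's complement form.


Original: 01111011
Invert all bits:
  bit 0: 0 → 1
  bit 1: 1 → 0
  bit 2: 1 → 0
  bit 3: 1 → 0
  bit 4: 1 → 0
  bit 5: 0 → 1
  bit 6: 1 → 0
  bit 7: 1 → 0
= 10000100


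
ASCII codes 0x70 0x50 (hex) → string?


Codes (hex): 0x70 0x50
Per-code ASCII lookup:
  0x70 = 112  (range 97-122: lowercase, 112 - 97 = 15) → 'p'
  0x50 = 80  (range 65-90: uppercase, 80 - 65 = 15) → 'P'
= 'pP'


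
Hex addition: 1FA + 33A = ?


Align and add column by column (LSB to MSB, each column mod 16 with carry):
  01FA
+ 033A
  ----
  col 0: A(10) + A(10) + 0 (carry in) = 20 → 4(4), carry out 1
  col 1: F(15) + 3(3) + 1 (carry in) = 19 → 3(3), carry out 1
  col 2: 1(1) + 3(3) + 1 (carry in) = 5 → 5(5), carry out 0
  col 3: 0(0) + 0(0) + 0 (carry in) = 0 → 0(0), carry out 0
Reading digits MSB→LSB: 0534
Strip leading zeros: 534
= 0x534
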